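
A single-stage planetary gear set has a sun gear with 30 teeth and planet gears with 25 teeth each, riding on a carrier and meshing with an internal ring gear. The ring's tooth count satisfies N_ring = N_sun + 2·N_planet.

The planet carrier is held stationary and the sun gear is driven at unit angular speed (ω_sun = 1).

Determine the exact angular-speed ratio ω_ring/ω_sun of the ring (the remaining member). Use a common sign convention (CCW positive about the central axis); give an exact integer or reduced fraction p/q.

-3/8

N_ring = 30 + 2·25 = 80
30(ω_s−ω_c) = −80(ω_r−ω_c),  ω_c=0, ω_s=1
ω_r = 0 − (30/80)(1−0) = -3/8
ω_r/ω_s = -3/8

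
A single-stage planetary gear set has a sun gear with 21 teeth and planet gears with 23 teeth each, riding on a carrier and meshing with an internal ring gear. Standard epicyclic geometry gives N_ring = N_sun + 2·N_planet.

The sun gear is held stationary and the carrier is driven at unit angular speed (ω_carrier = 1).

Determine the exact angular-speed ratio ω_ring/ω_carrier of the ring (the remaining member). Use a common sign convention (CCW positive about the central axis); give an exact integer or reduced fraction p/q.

88/67

N_ring = 21 + 2·23 = 67
21(ω_s−ω_c) = −67(ω_r−ω_c),  ω_s=0, ω_c=1
ω_r = 1 − (21/67)(0−1) = 88/67
ω_r/ω_c = 88/67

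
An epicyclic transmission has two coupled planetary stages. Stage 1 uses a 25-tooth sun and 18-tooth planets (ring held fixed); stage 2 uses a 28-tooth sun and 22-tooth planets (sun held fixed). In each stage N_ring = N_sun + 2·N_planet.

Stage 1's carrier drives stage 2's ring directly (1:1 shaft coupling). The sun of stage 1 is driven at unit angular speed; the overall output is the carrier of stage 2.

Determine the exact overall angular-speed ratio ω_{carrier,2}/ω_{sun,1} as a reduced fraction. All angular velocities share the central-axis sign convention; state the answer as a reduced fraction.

Stage 1: N_ring = 25 + 2·18 = 61
Stage 1: 25(ω_s−ω_c) = −61(ω_r−ω_c),  ω_r=0, ω_s=1
Stage 1: 25(1−ω_c) = −61(0−ω_c)  ⇒  86ω_c = 25  ⇒  ω_c = 25/86
  ⇒ ω_c¹/ω_s¹ = 25/86
Stage 2: N_ring = 28 + 2·22 = 72
Stage 2: 28(ω_s−ω_c) = −72(ω_r−ω_c),  ω_s=0, ω_r=1
Stage 2: 28(0−ω_c) = −72(1−ω_c)  ⇒  100ω_c = 72  ⇒  ω_c = 18/25
  ⇒ ω_c²/ω_r² = 18/25
Coupling ω_r² = ω_c¹ ⇒ overall = 25/86 × 18/25 = 9/43

9/43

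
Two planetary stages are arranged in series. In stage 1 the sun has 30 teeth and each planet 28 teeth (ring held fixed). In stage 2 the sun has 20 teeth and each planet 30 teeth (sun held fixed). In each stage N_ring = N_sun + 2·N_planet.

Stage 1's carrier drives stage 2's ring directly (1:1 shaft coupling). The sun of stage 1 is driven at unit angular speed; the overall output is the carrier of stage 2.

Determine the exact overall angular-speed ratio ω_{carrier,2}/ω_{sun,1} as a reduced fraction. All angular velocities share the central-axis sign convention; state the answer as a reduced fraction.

6/29

Stage 1: N_ring = 30 + 2·28 = 86
Stage 1: 30(ω_s−ω_c) = −86(ω_r−ω_c),  ω_r=0, ω_s=1
Stage 1: 30(1−ω_c) = −86(0−ω_c)  ⇒  116ω_c = 30  ⇒  ω_c = 15/58
  ⇒ ω_c¹/ω_s¹ = 15/58
Stage 2: N_ring = 20 + 2·30 = 80
Stage 2: 20(ω_s−ω_c) = −80(ω_r−ω_c),  ω_s=0, ω_r=1
Stage 2: 20(0−ω_c) = −80(1−ω_c)  ⇒  100ω_c = 80  ⇒  ω_c = 4/5
  ⇒ ω_c²/ω_r² = 4/5
Coupling ω_r² = ω_c¹ ⇒ overall = 15/58 × 4/5 = 6/29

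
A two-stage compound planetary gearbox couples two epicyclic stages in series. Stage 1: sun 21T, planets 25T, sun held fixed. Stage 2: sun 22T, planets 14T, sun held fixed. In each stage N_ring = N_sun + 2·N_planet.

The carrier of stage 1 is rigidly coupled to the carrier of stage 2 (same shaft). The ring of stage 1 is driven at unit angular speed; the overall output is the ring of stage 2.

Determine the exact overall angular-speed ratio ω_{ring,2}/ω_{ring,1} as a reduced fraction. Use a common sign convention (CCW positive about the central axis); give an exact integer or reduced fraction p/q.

Stage 1: N_ring = 21 + 2·25 = 71
Stage 1: 21(ω_s−ω_c) = −71(ω_r−ω_c),  ω_s=0, ω_r=1
Stage 1: 21(0−ω_c) = −71(1−ω_c)  ⇒  92ω_c = 71  ⇒  ω_c = 71/92
  ⇒ ω_c¹/ω_r¹ = 71/92
Stage 2: N_ring = 22 + 2·14 = 50
Stage 2: 22(ω_s−ω_c) = −50(ω_r−ω_c),  ω_s=0, ω_c=1
Stage 2: ω_r = 1 − (22/50)(0−1) = 36/25
  ⇒ ω_r²/ω_c² = 36/25
Coupling ω_c² = ω_c¹ ⇒ overall = 71/92 × 36/25 = 639/575

639/575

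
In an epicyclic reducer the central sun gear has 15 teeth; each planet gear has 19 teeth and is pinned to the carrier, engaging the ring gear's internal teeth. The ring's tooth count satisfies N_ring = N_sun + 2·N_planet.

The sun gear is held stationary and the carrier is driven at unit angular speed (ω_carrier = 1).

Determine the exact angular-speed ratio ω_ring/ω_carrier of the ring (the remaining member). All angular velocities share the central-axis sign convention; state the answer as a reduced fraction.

68/53

N_ring = 15 + 2·19 = 53
15(ω_s−ω_c) = −53(ω_r−ω_c),  ω_s=0, ω_c=1
ω_r = 1 − (15/53)(0−1) = 68/53
ω_r/ω_c = 68/53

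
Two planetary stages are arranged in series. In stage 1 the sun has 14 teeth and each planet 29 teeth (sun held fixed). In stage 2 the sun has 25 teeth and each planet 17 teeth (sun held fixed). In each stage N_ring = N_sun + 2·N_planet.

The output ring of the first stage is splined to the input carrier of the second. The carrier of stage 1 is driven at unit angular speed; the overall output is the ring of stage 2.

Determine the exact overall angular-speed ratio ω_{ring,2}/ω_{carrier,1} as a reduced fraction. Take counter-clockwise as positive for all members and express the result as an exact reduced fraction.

301/177

Stage 1: N_ring = 14 + 2·29 = 72
Stage 1: 14(ω_s−ω_c) = −72(ω_r−ω_c),  ω_s=0, ω_c=1
Stage 1: ω_r = 1 − (14/72)(0−1) = 43/36
  ⇒ ω_r¹/ω_c¹ = 43/36
Stage 2: N_ring = 25 + 2·17 = 59
Stage 2: 25(ω_s−ω_c) = −59(ω_r−ω_c),  ω_s=0, ω_c=1
Stage 2: ω_r = 1 − (25/59)(0−1) = 84/59
  ⇒ ω_r²/ω_c² = 84/59
Coupling ω_c² = ω_r¹ ⇒ overall = 43/36 × 84/59 = 301/177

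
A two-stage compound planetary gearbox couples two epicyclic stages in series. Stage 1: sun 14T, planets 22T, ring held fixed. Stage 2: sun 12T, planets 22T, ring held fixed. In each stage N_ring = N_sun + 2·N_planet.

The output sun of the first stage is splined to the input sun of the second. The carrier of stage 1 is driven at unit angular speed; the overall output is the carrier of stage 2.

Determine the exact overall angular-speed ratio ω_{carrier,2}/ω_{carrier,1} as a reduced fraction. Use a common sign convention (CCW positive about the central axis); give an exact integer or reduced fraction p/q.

Stage 1: N_ring = 14 + 2·22 = 58
Stage 1: 14(ω_s−ω_c) = −58(ω_r−ω_c),  ω_r=0, ω_c=1
Stage 1: ω_s = 1 − (58/14)(0−1) = 36/7
  ⇒ ω_s¹/ω_c¹ = 36/7
Stage 2: N_ring = 12 + 2·22 = 56
Stage 2: 12(ω_s−ω_c) = −56(ω_r−ω_c),  ω_r=0, ω_s=1
Stage 2: 12(1−ω_c) = −56(0−ω_c)  ⇒  68ω_c = 12  ⇒  ω_c = 3/17
  ⇒ ω_c²/ω_s² = 3/17
Coupling ω_s² = ω_s¹ ⇒ overall = 36/7 × 3/17 = 108/119

108/119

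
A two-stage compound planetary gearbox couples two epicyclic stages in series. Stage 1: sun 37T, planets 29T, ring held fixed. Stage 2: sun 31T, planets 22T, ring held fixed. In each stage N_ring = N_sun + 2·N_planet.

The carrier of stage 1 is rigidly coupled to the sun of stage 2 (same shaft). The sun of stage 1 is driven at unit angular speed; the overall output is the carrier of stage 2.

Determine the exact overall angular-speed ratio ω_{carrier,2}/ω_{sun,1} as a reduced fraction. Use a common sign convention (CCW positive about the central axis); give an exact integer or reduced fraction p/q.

Stage 1: N_ring = 37 + 2·29 = 95
Stage 1: 37(ω_s−ω_c) = −95(ω_r−ω_c),  ω_r=0, ω_s=1
Stage 1: 37(1−ω_c) = −95(0−ω_c)  ⇒  132ω_c = 37  ⇒  ω_c = 37/132
  ⇒ ω_c¹/ω_s¹ = 37/132
Stage 2: N_ring = 31 + 2·22 = 75
Stage 2: 31(ω_s−ω_c) = −75(ω_r−ω_c),  ω_r=0, ω_s=1
Stage 2: 31(1−ω_c) = −75(0−ω_c)  ⇒  106ω_c = 31  ⇒  ω_c = 31/106
  ⇒ ω_c²/ω_s² = 31/106
Coupling ω_s² = ω_c¹ ⇒ overall = 37/132 × 31/106 = 1147/13992

1147/13992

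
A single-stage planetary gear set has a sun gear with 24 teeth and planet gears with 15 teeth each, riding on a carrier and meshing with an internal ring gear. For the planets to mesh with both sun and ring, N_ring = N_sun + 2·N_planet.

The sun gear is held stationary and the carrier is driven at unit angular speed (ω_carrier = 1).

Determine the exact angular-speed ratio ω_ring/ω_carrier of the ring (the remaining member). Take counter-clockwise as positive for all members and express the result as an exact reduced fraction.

13/9

N_ring = 24 + 2·15 = 54
24(ω_s−ω_c) = −54(ω_r−ω_c),  ω_s=0, ω_c=1
ω_r = 1 − (24/54)(0−1) = 13/9
ω_r/ω_c = 13/9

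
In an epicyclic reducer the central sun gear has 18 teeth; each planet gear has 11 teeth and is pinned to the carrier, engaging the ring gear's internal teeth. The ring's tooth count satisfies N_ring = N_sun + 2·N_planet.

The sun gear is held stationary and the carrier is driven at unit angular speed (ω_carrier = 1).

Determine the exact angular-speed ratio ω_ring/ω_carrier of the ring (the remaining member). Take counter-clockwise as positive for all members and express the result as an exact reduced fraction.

29/20

N_ring = 18 + 2·11 = 40
18(ω_s−ω_c) = −40(ω_r−ω_c),  ω_s=0, ω_c=1
ω_r = 1 − (18/40)(0−1) = 29/20
ω_r/ω_c = 29/20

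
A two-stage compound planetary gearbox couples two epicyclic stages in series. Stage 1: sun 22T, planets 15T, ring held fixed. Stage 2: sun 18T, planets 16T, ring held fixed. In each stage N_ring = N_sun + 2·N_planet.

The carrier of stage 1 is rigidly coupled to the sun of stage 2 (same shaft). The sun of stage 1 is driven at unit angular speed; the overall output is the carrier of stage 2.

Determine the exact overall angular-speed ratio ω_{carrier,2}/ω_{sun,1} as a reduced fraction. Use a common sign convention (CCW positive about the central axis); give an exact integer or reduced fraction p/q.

99/1258

Stage 1: N_ring = 22 + 2·15 = 52
Stage 1: 22(ω_s−ω_c) = −52(ω_r−ω_c),  ω_r=0, ω_s=1
Stage 1: 22(1−ω_c) = −52(0−ω_c)  ⇒  74ω_c = 22  ⇒  ω_c = 11/37
  ⇒ ω_c¹/ω_s¹ = 11/37
Stage 2: N_ring = 18 + 2·16 = 50
Stage 2: 18(ω_s−ω_c) = −50(ω_r−ω_c),  ω_r=0, ω_s=1
Stage 2: 18(1−ω_c) = −50(0−ω_c)  ⇒  68ω_c = 18  ⇒  ω_c = 9/34
  ⇒ ω_c²/ω_s² = 9/34
Coupling ω_s² = ω_c¹ ⇒ overall = 11/37 × 9/34 = 99/1258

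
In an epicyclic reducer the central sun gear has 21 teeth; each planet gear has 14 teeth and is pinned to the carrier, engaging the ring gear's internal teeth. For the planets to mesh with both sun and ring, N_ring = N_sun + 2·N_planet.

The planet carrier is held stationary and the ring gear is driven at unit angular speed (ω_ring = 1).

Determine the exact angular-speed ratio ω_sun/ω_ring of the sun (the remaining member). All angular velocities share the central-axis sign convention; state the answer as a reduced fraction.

N_ring = 21 + 2·14 = 49
21(ω_s−ω_c) = −49(ω_r−ω_c),  ω_c=0, ω_r=1
ω_s = 0 − (49/21)(1−0) = -7/3
ω_s/ω_r = -7/3

-7/3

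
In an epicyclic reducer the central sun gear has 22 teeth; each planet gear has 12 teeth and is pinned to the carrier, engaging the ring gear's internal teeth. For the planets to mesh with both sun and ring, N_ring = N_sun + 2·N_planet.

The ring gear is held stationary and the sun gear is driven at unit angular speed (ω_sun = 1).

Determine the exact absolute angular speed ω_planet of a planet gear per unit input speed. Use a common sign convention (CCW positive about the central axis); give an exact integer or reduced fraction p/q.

-11/12

N_ring = 22 + 2·12 = 46
22(ω_s−ω_c) = −46(ω_r−ω_c),  ω_r=0, ω_s=1
22(1−ω_c) = −46(0−ω_c)  ⇒  68ω_c = 22  ⇒  ω_c = 11/34
sun–planet: 22·(1−11/34) = −12·(ω_p−ω_c)  ⇒  ω_p−ω_c = −(22/12)·(23/34) = -253/204
ω_p = 11/34 − 253/204 = -11/12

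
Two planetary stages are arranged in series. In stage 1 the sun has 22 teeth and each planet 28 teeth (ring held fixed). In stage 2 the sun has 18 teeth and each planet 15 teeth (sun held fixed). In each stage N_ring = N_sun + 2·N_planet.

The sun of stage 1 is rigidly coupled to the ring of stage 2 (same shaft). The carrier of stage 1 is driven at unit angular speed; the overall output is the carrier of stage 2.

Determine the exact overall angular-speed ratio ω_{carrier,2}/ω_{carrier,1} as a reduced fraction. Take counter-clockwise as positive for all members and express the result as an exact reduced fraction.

400/121

Stage 1: N_ring = 22 + 2·28 = 78
Stage 1: 22(ω_s−ω_c) = −78(ω_r−ω_c),  ω_r=0, ω_c=1
Stage 1: ω_s = 1 − (78/22)(0−1) = 50/11
  ⇒ ω_s¹/ω_c¹ = 50/11
Stage 2: N_ring = 18 + 2·15 = 48
Stage 2: 18(ω_s−ω_c) = −48(ω_r−ω_c),  ω_s=0, ω_r=1
Stage 2: 18(0−ω_c) = −48(1−ω_c)  ⇒  66ω_c = 48  ⇒  ω_c = 8/11
  ⇒ ω_c²/ω_r² = 8/11
Coupling ω_r² = ω_s¹ ⇒ overall = 50/11 × 8/11 = 400/121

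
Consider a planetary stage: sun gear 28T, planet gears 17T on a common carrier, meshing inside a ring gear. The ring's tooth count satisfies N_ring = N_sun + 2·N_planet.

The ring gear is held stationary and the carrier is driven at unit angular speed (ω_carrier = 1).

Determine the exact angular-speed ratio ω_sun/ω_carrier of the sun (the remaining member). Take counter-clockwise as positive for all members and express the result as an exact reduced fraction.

N_ring = 28 + 2·17 = 62
28(ω_s−ω_c) = −62(ω_r−ω_c),  ω_r=0, ω_c=1
ω_s = 1 − (62/28)(0−1) = 45/14
ω_s/ω_c = 45/14

45/14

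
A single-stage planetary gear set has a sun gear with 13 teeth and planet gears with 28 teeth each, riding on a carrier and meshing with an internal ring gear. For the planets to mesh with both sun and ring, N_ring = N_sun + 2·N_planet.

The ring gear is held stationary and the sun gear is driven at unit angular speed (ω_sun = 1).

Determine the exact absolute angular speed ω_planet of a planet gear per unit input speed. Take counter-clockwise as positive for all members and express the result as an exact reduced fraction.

N_ring = 13 + 2·28 = 69
13(ω_s−ω_c) = −69(ω_r−ω_c),  ω_r=0, ω_s=1
13(1−ω_c) = −69(0−ω_c)  ⇒  82ω_c = 13  ⇒  ω_c = 13/82
sun–planet: 13·(1−13/82) = −28·(ω_p−ω_c)  ⇒  ω_p−ω_c = −(13/28)·(69/82) = -897/2296
ω_p = 13/82 − 897/2296 = -13/56

-13/56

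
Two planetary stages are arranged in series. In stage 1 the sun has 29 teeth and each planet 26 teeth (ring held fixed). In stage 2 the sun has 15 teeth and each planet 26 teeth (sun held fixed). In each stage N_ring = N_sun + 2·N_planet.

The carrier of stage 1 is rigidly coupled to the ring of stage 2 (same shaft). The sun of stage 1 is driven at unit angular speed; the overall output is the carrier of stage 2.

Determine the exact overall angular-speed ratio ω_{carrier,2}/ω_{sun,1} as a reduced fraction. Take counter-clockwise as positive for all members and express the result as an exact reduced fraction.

1943/9020

Stage 1: N_ring = 29 + 2·26 = 81
Stage 1: 29(ω_s−ω_c) = −81(ω_r−ω_c),  ω_r=0, ω_s=1
Stage 1: 29(1−ω_c) = −81(0−ω_c)  ⇒  110ω_c = 29  ⇒  ω_c = 29/110
  ⇒ ω_c¹/ω_s¹ = 29/110
Stage 2: N_ring = 15 + 2·26 = 67
Stage 2: 15(ω_s−ω_c) = −67(ω_r−ω_c),  ω_s=0, ω_r=1
Stage 2: 15(0−ω_c) = −67(1−ω_c)  ⇒  82ω_c = 67  ⇒  ω_c = 67/82
  ⇒ ω_c²/ω_r² = 67/82
Coupling ω_r² = ω_c¹ ⇒ overall = 29/110 × 67/82 = 1943/9020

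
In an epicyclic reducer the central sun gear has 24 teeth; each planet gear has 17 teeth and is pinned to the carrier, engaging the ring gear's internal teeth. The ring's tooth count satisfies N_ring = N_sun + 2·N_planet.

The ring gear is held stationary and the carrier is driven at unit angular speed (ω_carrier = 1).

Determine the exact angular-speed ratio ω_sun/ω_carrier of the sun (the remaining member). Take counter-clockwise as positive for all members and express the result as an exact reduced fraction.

41/12

N_ring = 24 + 2·17 = 58
24(ω_s−ω_c) = −58(ω_r−ω_c),  ω_r=0, ω_c=1
ω_s = 1 − (58/24)(0−1) = 41/12
ω_s/ω_c = 41/12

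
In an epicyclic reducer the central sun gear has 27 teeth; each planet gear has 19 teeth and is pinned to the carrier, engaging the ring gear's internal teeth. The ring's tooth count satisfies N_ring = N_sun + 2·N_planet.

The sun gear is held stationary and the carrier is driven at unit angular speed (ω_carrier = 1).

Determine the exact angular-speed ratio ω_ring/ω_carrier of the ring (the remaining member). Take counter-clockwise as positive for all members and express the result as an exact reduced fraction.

92/65

N_ring = 27 + 2·19 = 65
27(ω_s−ω_c) = −65(ω_r−ω_c),  ω_s=0, ω_c=1
ω_r = 1 − (27/65)(0−1) = 92/65
ω_r/ω_c = 92/65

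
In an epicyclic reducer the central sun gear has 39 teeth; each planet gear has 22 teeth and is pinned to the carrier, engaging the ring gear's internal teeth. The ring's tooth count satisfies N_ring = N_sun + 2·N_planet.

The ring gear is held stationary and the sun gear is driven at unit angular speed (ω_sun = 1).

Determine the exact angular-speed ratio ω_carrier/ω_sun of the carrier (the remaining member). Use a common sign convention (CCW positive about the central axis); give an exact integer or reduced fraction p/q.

N_ring = 39 + 2·22 = 83
39(ω_s−ω_c) = −83(ω_r−ω_c),  ω_r=0, ω_s=1
39(1−ω_c) = −83(0−ω_c)  ⇒  122ω_c = 39  ⇒  ω_c = 39/122
ω_c/ω_s = 39/122

39/122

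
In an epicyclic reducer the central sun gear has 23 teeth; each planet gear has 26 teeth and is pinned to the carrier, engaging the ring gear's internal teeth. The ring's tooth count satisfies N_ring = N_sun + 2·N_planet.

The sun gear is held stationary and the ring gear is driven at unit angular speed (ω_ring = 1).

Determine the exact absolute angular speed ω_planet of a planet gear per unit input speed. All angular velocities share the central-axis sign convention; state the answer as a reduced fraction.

75/52

N_ring = 23 + 2·26 = 75
23(ω_s−ω_c) = −75(ω_r−ω_c),  ω_s=0, ω_r=1
23(0−ω_c) = −75(1−ω_c)  ⇒  98ω_c = 75  ⇒  ω_c = 75/98
sun–planet: 23·(0−75/98) = −26·(ω_p−ω_c)  ⇒  ω_p−ω_c = −(23/26)·(-75/98) = 1725/2548
ω_p = 75/98 + 1725/2548 = 75/52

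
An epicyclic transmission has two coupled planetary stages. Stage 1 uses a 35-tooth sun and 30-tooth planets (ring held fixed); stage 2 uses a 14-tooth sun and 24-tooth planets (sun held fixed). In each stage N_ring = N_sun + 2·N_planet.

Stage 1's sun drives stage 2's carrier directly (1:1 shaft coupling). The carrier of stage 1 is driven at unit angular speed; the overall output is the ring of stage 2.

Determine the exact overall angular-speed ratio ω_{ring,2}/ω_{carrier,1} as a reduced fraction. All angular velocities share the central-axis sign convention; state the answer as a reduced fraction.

988/217

Stage 1: N_ring = 35 + 2·30 = 95
Stage 1: 35(ω_s−ω_c) = −95(ω_r−ω_c),  ω_r=0, ω_c=1
Stage 1: ω_s = 1 − (95/35)(0−1) = 26/7
  ⇒ ω_s¹/ω_c¹ = 26/7
Stage 2: N_ring = 14 + 2·24 = 62
Stage 2: 14(ω_s−ω_c) = −62(ω_r−ω_c),  ω_s=0, ω_c=1
Stage 2: ω_r = 1 − (14/62)(0−1) = 38/31
  ⇒ ω_r²/ω_c² = 38/31
Coupling ω_c² = ω_s¹ ⇒ overall = 26/7 × 38/31 = 988/217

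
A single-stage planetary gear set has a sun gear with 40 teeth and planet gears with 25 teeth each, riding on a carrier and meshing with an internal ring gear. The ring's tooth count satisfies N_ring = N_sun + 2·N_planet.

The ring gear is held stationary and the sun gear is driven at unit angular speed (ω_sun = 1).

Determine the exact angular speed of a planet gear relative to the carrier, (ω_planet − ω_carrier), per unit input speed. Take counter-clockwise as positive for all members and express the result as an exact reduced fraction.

-72/65

N_ring = 40 + 2·25 = 90
40(ω_s−ω_c) = −90(ω_r−ω_c),  ω_r=0, ω_s=1
40(1−ω_c) = −90(0−ω_c)  ⇒  130ω_c = 40  ⇒  ω_c = 4/13
sun–planet: 40·(1−4/13) = −25·(ω_p−ω_c)  ⇒  ω_p−ω_c = −(40/25)·(9/13) = -72/65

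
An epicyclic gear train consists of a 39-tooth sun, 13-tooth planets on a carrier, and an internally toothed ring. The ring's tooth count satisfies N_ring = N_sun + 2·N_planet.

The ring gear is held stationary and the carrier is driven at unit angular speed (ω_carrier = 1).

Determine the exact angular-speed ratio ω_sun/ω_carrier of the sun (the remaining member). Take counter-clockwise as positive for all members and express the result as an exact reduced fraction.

8/3

N_ring = 39 + 2·13 = 65
39(ω_s−ω_c) = −65(ω_r−ω_c),  ω_r=0, ω_c=1
ω_s = 1 − (65/39)(0−1) = 8/3
ω_s/ω_c = 8/3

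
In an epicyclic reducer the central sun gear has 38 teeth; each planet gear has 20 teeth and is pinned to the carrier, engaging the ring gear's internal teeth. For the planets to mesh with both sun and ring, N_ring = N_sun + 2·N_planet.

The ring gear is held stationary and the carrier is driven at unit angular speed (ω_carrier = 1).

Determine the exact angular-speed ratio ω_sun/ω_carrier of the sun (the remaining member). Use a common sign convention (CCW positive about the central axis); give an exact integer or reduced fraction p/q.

N_ring = 38 + 2·20 = 78
38(ω_s−ω_c) = −78(ω_r−ω_c),  ω_r=0, ω_c=1
ω_s = 1 − (78/38)(0−1) = 58/19
ω_s/ω_c = 58/19

58/19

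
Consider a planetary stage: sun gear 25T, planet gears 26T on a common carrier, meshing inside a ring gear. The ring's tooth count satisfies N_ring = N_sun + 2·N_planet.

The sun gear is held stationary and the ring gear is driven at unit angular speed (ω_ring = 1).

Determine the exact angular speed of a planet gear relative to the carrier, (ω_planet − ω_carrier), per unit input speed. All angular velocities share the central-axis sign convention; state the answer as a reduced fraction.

N_ring = 25 + 2·26 = 77
25(ω_s−ω_c) = −77(ω_r−ω_c),  ω_s=0, ω_r=1
25(0−ω_c) = −77(1−ω_c)  ⇒  102ω_c = 77  ⇒  ω_c = 77/102
sun–planet: 25·(0−77/102) = −26·(ω_p−ω_c)  ⇒  ω_p−ω_c = −(25/26)·(-77/102) = 1925/2652

1925/2652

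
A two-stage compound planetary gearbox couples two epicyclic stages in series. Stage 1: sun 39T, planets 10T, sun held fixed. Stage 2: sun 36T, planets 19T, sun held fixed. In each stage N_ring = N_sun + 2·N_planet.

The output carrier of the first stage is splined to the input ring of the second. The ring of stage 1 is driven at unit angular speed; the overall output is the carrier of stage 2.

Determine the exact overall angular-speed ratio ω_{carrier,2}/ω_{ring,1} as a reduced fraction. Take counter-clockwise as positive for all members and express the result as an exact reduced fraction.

Stage 1: N_ring = 39 + 2·10 = 59
Stage 1: 39(ω_s−ω_c) = −59(ω_r−ω_c),  ω_s=0, ω_r=1
Stage 1: 39(0−ω_c) = −59(1−ω_c)  ⇒  98ω_c = 59  ⇒  ω_c = 59/98
  ⇒ ω_c¹/ω_r¹ = 59/98
Stage 2: N_ring = 36 + 2·19 = 74
Stage 2: 36(ω_s−ω_c) = −74(ω_r−ω_c),  ω_s=0, ω_r=1
Stage 2: 36(0−ω_c) = −74(1−ω_c)  ⇒  110ω_c = 74  ⇒  ω_c = 37/55
  ⇒ ω_c²/ω_r² = 37/55
Coupling ω_r² = ω_c¹ ⇒ overall = 59/98 × 37/55 = 2183/5390

2183/5390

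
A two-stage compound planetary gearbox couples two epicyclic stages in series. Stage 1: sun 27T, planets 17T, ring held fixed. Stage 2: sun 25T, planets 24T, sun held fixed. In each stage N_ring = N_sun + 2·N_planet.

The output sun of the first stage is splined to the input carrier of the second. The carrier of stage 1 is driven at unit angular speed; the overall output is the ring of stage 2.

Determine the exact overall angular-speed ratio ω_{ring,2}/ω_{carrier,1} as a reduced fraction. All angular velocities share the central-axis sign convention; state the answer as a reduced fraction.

8624/1971

Stage 1: N_ring = 27 + 2·17 = 61
Stage 1: 27(ω_s−ω_c) = −61(ω_r−ω_c),  ω_r=0, ω_c=1
Stage 1: ω_s = 1 − (61/27)(0−1) = 88/27
  ⇒ ω_s¹/ω_c¹ = 88/27
Stage 2: N_ring = 25 + 2·24 = 73
Stage 2: 25(ω_s−ω_c) = −73(ω_r−ω_c),  ω_s=0, ω_c=1
Stage 2: ω_r = 1 − (25/73)(0−1) = 98/73
  ⇒ ω_r²/ω_c² = 98/73
Coupling ω_c² = ω_s¹ ⇒ overall = 88/27 × 98/73 = 8624/1971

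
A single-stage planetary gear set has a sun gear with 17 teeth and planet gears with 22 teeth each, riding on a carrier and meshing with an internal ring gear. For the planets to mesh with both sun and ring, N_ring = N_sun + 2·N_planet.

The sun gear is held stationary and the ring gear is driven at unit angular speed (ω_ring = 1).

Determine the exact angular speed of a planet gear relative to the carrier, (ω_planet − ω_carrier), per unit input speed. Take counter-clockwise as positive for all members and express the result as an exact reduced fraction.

1037/1716

N_ring = 17 + 2·22 = 61
17(ω_s−ω_c) = −61(ω_r−ω_c),  ω_s=0, ω_r=1
17(0−ω_c) = −61(1−ω_c)  ⇒  78ω_c = 61  ⇒  ω_c = 61/78
sun–planet: 17·(0−61/78) = −22·(ω_p−ω_c)  ⇒  ω_p−ω_c = −(17/22)·(-61/78) = 1037/1716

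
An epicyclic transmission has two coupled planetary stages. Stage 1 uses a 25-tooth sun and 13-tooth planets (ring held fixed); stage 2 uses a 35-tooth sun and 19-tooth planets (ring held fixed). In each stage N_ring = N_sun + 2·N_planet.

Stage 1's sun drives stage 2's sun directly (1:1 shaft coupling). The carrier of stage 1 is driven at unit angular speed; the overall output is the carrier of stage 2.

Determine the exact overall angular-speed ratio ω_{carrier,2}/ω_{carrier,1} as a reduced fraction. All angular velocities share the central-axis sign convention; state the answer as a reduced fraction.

Stage 1: N_ring = 25 + 2·13 = 51
Stage 1: 25(ω_s−ω_c) = −51(ω_r−ω_c),  ω_r=0, ω_c=1
Stage 1: ω_s = 1 − (51/25)(0−1) = 76/25
  ⇒ ω_s¹/ω_c¹ = 76/25
Stage 2: N_ring = 35 + 2·19 = 73
Stage 2: 35(ω_s−ω_c) = −73(ω_r−ω_c),  ω_r=0, ω_s=1
Stage 2: 35(1−ω_c) = −73(0−ω_c)  ⇒  108ω_c = 35  ⇒  ω_c = 35/108
  ⇒ ω_c²/ω_s² = 35/108
Coupling ω_s² = ω_s¹ ⇒ overall = 76/25 × 35/108 = 133/135

133/135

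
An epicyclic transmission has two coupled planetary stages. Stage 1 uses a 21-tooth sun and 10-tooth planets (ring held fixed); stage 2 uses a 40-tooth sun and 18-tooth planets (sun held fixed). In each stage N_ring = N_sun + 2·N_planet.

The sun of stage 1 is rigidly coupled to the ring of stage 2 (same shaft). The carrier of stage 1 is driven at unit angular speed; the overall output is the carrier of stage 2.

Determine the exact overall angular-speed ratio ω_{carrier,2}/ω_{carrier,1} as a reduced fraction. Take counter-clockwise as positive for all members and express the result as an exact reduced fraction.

Stage 1: N_ring = 21 + 2·10 = 41
Stage 1: 21(ω_s−ω_c) = −41(ω_r−ω_c),  ω_r=0, ω_c=1
Stage 1: ω_s = 1 − (41/21)(0−1) = 62/21
  ⇒ ω_s¹/ω_c¹ = 62/21
Stage 2: N_ring = 40 + 2·18 = 76
Stage 2: 40(ω_s−ω_c) = −76(ω_r−ω_c),  ω_s=0, ω_r=1
Stage 2: 40(0−ω_c) = −76(1−ω_c)  ⇒  116ω_c = 76  ⇒  ω_c = 19/29
  ⇒ ω_c²/ω_r² = 19/29
Coupling ω_r² = ω_s¹ ⇒ overall = 62/21 × 19/29 = 1178/609

1178/609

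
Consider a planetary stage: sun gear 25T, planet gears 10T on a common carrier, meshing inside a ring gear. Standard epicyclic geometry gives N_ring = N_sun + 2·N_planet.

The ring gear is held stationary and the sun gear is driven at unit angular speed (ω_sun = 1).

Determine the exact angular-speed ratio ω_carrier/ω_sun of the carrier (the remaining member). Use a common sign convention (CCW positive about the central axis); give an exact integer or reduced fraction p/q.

5/14

N_ring = 25 + 2·10 = 45
25(ω_s−ω_c) = −45(ω_r−ω_c),  ω_r=0, ω_s=1
25(1−ω_c) = −45(0−ω_c)  ⇒  70ω_c = 25  ⇒  ω_c = 5/14
ω_c/ω_s = 5/14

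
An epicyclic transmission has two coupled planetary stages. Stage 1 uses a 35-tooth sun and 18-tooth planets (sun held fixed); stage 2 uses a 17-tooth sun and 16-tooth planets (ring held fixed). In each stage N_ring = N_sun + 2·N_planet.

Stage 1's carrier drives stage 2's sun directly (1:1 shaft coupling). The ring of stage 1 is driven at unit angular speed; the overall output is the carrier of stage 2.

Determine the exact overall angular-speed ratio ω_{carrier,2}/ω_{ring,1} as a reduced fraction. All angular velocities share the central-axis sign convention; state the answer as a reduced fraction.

Stage 1: N_ring = 35 + 2·18 = 71
Stage 1: 35(ω_s−ω_c) = −71(ω_r−ω_c),  ω_s=0, ω_r=1
Stage 1: 35(0−ω_c) = −71(1−ω_c)  ⇒  106ω_c = 71  ⇒  ω_c = 71/106
  ⇒ ω_c¹/ω_r¹ = 71/106
Stage 2: N_ring = 17 + 2·16 = 49
Stage 2: 17(ω_s−ω_c) = −49(ω_r−ω_c),  ω_r=0, ω_s=1
Stage 2: 17(1−ω_c) = −49(0−ω_c)  ⇒  66ω_c = 17  ⇒  ω_c = 17/66
  ⇒ ω_c²/ω_s² = 17/66
Coupling ω_s² = ω_c¹ ⇒ overall = 71/106 × 17/66 = 1207/6996

1207/6996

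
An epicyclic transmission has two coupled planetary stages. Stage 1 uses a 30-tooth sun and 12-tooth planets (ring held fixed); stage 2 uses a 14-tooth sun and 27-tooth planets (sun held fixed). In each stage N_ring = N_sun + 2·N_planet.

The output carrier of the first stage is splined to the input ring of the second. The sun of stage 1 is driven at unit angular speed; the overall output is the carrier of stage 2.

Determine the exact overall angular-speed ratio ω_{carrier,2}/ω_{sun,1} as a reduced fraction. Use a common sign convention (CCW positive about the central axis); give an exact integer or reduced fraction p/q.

85/287

Stage 1: N_ring = 30 + 2·12 = 54
Stage 1: 30(ω_s−ω_c) = −54(ω_r−ω_c),  ω_r=0, ω_s=1
Stage 1: 30(1−ω_c) = −54(0−ω_c)  ⇒  84ω_c = 30  ⇒  ω_c = 5/14
  ⇒ ω_c¹/ω_s¹ = 5/14
Stage 2: N_ring = 14 + 2·27 = 68
Stage 2: 14(ω_s−ω_c) = −68(ω_r−ω_c),  ω_s=0, ω_r=1
Stage 2: 14(0−ω_c) = −68(1−ω_c)  ⇒  82ω_c = 68  ⇒  ω_c = 34/41
  ⇒ ω_c²/ω_r² = 34/41
Coupling ω_r² = ω_c¹ ⇒ overall = 5/14 × 34/41 = 85/287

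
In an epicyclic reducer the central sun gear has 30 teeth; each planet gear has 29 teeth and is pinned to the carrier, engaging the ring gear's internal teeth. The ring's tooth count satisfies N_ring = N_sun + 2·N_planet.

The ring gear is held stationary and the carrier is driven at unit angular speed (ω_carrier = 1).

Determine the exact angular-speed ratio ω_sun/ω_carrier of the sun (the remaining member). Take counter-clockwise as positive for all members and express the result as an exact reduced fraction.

59/15

N_ring = 30 + 2·29 = 88
30(ω_s−ω_c) = −88(ω_r−ω_c),  ω_r=0, ω_c=1
ω_s = 1 − (88/30)(0−1) = 59/15
ω_s/ω_c = 59/15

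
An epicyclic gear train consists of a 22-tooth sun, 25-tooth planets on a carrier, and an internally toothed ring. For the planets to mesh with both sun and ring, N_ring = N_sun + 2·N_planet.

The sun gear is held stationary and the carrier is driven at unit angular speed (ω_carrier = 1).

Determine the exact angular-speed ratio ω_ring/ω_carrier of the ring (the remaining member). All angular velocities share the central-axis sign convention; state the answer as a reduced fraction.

47/36

N_ring = 22 + 2·25 = 72
22(ω_s−ω_c) = −72(ω_r−ω_c),  ω_s=0, ω_c=1
ω_r = 1 − (22/72)(0−1) = 47/36
ω_r/ω_c = 47/36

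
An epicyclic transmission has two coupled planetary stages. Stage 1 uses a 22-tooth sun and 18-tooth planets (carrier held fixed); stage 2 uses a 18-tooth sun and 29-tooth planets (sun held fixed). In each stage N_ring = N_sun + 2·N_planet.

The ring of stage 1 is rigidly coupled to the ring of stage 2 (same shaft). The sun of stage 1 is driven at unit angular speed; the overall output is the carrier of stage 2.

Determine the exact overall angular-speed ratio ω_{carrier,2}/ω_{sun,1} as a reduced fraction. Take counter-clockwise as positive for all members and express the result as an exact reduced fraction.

Stage 1: N_ring = 22 + 2·18 = 58
Stage 1: 22(ω_s−ω_c) = −58(ω_r−ω_c),  ω_c=0, ω_s=1
Stage 1: ω_r = 0 − (22/58)(1−0) = -11/29
  ⇒ ω_r¹/ω_s¹ = -11/29
Stage 2: N_ring = 18 + 2·29 = 76
Stage 2: 18(ω_s−ω_c) = −76(ω_r−ω_c),  ω_s=0, ω_r=1
Stage 2: 18(0−ω_c) = −76(1−ω_c)  ⇒  94ω_c = 76  ⇒  ω_c = 38/47
  ⇒ ω_c²/ω_r² = 38/47
Coupling ω_r² = ω_r¹ ⇒ overall = -11/29 × 38/47 = -418/1363

-418/1363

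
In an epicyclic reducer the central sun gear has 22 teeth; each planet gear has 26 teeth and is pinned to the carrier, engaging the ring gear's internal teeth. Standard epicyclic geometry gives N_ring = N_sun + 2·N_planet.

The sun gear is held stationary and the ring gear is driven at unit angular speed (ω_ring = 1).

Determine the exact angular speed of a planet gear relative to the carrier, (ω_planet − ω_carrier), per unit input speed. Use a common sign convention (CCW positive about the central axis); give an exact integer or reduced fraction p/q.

N_ring = 22 + 2·26 = 74
22(ω_s−ω_c) = −74(ω_r−ω_c),  ω_s=0, ω_r=1
22(0−ω_c) = −74(1−ω_c)  ⇒  96ω_c = 74  ⇒  ω_c = 37/48
sun–planet: 22·(0−37/48) = −26·(ω_p−ω_c)  ⇒  ω_p−ω_c = −(22/26)·(-37/48) = 407/624

407/624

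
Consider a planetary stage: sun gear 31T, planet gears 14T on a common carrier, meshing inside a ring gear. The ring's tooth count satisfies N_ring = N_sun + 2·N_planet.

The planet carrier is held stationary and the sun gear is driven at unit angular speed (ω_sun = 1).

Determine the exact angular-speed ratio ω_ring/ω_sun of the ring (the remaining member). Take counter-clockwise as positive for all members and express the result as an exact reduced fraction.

-31/59

N_ring = 31 + 2·14 = 59
31(ω_s−ω_c) = −59(ω_r−ω_c),  ω_c=0, ω_s=1
ω_r = 0 − (31/59)(1−0) = -31/59
ω_r/ω_s = -31/59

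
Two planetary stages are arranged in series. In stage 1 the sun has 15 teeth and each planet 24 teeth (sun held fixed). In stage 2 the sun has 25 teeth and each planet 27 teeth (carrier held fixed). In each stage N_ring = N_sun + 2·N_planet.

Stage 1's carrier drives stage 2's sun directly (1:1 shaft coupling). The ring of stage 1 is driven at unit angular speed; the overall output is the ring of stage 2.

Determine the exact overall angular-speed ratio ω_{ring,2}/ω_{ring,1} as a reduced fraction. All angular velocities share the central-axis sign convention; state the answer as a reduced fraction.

Stage 1: N_ring = 15 + 2·24 = 63
Stage 1: 15(ω_s−ω_c) = −63(ω_r−ω_c),  ω_s=0, ω_r=1
Stage 1: 15(0−ω_c) = −63(1−ω_c)  ⇒  78ω_c = 63  ⇒  ω_c = 21/26
  ⇒ ω_c¹/ω_r¹ = 21/26
Stage 2: N_ring = 25 + 2·27 = 79
Stage 2: 25(ω_s−ω_c) = −79(ω_r−ω_c),  ω_c=0, ω_s=1
Stage 2: ω_r = 0 − (25/79)(1−0) = -25/79
  ⇒ ω_r²/ω_s² = -25/79
Coupling ω_s² = ω_c¹ ⇒ overall = 21/26 × -25/79 = -525/2054

-525/2054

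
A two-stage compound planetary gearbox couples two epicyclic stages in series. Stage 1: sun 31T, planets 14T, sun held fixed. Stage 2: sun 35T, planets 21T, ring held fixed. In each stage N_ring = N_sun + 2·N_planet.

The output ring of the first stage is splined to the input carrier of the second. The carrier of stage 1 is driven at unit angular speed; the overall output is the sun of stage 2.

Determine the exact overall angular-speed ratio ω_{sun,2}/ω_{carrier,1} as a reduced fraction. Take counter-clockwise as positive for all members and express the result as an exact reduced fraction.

Stage 1: N_ring = 31 + 2·14 = 59
Stage 1: 31(ω_s−ω_c) = −59(ω_r−ω_c),  ω_s=0, ω_c=1
Stage 1: ω_r = 1 − (31/59)(0−1) = 90/59
  ⇒ ω_r¹/ω_c¹ = 90/59
Stage 2: N_ring = 35 + 2·21 = 77
Stage 2: 35(ω_s−ω_c) = −77(ω_r−ω_c),  ω_r=0, ω_c=1
Stage 2: ω_s = 1 − (77/35)(0−1) = 16/5
  ⇒ ω_s²/ω_c² = 16/5
Coupling ω_c² = ω_r¹ ⇒ overall = 90/59 × 16/5 = 288/59

288/59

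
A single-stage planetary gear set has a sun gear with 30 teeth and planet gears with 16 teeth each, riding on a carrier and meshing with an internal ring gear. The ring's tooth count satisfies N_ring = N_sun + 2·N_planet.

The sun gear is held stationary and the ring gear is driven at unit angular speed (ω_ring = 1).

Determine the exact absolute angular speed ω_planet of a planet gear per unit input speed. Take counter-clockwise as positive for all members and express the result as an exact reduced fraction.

31/16

N_ring = 30 + 2·16 = 62
30(ω_s−ω_c) = −62(ω_r−ω_c),  ω_s=0, ω_r=1
30(0−ω_c) = −62(1−ω_c)  ⇒  92ω_c = 62  ⇒  ω_c = 31/46
sun–planet: 30·(0−31/46) = −16·(ω_p−ω_c)  ⇒  ω_p−ω_c = −(30/16)·(-31/46) = 465/368
ω_p = 31/46 + 465/368 = 31/16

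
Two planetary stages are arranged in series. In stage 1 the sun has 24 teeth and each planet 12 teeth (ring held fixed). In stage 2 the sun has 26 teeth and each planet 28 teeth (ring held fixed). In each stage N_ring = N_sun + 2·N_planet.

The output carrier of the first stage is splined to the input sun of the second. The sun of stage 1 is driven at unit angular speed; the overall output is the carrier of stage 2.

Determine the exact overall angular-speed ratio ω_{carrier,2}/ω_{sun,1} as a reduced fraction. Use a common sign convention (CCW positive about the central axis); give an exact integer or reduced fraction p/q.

Stage 1: N_ring = 24 + 2·12 = 48
Stage 1: 24(ω_s−ω_c) = −48(ω_r−ω_c),  ω_r=0, ω_s=1
Stage 1: 24(1−ω_c) = −48(0−ω_c)  ⇒  72ω_c = 24  ⇒  ω_c = 1/3
  ⇒ ω_c¹/ω_s¹ = 1/3
Stage 2: N_ring = 26 + 2·28 = 82
Stage 2: 26(ω_s−ω_c) = −82(ω_r−ω_c),  ω_r=0, ω_s=1
Stage 2: 26(1−ω_c) = −82(0−ω_c)  ⇒  108ω_c = 26  ⇒  ω_c = 13/54
  ⇒ ω_c²/ω_s² = 13/54
Coupling ω_s² = ω_c¹ ⇒ overall = 1/3 × 13/54 = 13/162

13/162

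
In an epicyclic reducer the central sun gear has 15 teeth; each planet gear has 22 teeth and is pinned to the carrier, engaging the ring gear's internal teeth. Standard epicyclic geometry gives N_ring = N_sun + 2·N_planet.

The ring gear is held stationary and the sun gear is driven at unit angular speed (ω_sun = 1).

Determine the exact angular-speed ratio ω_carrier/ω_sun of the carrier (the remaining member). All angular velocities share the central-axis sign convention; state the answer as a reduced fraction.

N_ring = 15 + 2·22 = 59
15(ω_s−ω_c) = −59(ω_r−ω_c),  ω_r=0, ω_s=1
15(1−ω_c) = −59(0−ω_c)  ⇒  74ω_c = 15  ⇒  ω_c = 15/74
ω_c/ω_s = 15/74

15/74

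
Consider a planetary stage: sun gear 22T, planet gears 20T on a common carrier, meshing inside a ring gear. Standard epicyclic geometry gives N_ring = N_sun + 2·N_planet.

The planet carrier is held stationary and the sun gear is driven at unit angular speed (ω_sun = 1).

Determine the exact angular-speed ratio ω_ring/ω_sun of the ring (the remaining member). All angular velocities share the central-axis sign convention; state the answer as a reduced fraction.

-11/31

N_ring = 22 + 2·20 = 62
22(ω_s−ω_c) = −62(ω_r−ω_c),  ω_c=0, ω_s=1
ω_r = 0 − (22/62)(1−0) = -11/31
ω_r/ω_s = -11/31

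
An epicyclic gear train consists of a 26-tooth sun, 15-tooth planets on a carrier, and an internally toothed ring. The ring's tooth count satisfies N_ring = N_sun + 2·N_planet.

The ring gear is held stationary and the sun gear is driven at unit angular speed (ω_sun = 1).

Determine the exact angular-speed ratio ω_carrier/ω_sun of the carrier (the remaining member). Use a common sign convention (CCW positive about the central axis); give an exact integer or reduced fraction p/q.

N_ring = 26 + 2·15 = 56
26(ω_s−ω_c) = −56(ω_r−ω_c),  ω_r=0, ω_s=1
26(1−ω_c) = −56(0−ω_c)  ⇒  82ω_c = 26  ⇒  ω_c = 13/41
ω_c/ω_s = 13/41

13/41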